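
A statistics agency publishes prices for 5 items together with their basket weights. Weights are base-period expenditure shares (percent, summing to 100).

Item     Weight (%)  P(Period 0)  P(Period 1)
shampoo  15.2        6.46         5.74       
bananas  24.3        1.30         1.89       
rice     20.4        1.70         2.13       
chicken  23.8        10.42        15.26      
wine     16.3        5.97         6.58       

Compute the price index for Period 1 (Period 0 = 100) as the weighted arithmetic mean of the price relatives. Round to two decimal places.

127.21

shampoo: 15.2 × (5.74/6.46) = 15.2 × 0.888545 = 13.5059
bananas: 24.3 × (1.89/1.30) = 24.3 × 1.453846 = 35.3285
rice: 20.4 × (2.13/1.70) = 20.4 × 1.252941 = 25.5600
chicken: 23.8 × (15.26/10.42) = 23.8 × 1.464491 = 34.8549
wine: 16.3 × (6.58/5.97) = 16.3 × 1.102178 = 17.9655
Index = Σ wᵢ·(p₁ᵢ/p₀ᵢ) = 13.5059 + 35.3285 + 25.5600 + 34.8549 + 17.9655 = 127.2147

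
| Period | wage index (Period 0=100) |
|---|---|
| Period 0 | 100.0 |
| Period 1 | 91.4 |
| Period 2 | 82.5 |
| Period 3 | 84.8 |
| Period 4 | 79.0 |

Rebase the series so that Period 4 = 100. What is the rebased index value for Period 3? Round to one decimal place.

Rebased(Period 3) = 84.8 / 79.0 × 100 = 107.3418

107.3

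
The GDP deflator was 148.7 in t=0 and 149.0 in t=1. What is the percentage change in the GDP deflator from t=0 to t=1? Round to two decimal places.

0.20%

Change = (149.0 − 148.7) / 148.7 × 100
       = 0.3 / 148.7 × 100 = 0.2017%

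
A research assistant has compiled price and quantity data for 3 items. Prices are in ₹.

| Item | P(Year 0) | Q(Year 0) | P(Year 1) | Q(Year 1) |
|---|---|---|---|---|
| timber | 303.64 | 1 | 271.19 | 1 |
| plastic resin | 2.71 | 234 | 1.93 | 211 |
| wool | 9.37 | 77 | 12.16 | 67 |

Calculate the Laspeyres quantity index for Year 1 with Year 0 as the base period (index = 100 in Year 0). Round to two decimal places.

Laspeyres quantity index uses base-period prices as weights.
ΣP(Year 0)·Q(Year 1) = 303.64×1 + 2.71×211 + 9.37×67 = 303.64 + 571.81 + 627.79 = 1503.24
ΣP(Year 0)·Q(Year 0) = 303.64×1 + 2.71×234 + 9.37×77 = 303.64 + 634.14 + 721.49 = 1659.27
Index = 1503.24 / 1659.27 × 100 = 90.5965

90.60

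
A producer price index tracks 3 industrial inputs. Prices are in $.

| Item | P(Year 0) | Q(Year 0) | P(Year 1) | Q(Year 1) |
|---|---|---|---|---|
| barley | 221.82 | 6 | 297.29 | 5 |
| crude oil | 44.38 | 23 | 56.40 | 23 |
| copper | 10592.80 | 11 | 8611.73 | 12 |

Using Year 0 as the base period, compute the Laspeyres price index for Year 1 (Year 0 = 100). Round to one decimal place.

Laspeyres price index uses base-period quantities as weights.
ΣP(Year 1)·Q(Year 0) = 297.29×6 + 56.40×23 + 8611.73×11 = 1783.74 + 1297.2 + 94729.03 = 97809.97
ΣP(Year 0)·Q(Year 0) = 221.82×6 + 44.38×23 + 10592.80×11 = 1330.92 + 1020.74 + 116520.8 = 118872.46
Index = 97809.97 / 118872.46 × 100 = 82.2814

82.3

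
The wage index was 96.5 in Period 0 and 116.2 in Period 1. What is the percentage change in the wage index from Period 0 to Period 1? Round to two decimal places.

Change = (116.2 − 96.5) / 96.5 × 100
       = 19.7 / 96.5 × 100 = 20.4145%

20.41%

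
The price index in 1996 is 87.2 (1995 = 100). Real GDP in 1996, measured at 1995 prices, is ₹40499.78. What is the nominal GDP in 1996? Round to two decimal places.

Nominal = Real × (Index/100) = 40499.78 × (87.2/100)
        = 40499.78 × 0.872 = 35315.8082

35315.81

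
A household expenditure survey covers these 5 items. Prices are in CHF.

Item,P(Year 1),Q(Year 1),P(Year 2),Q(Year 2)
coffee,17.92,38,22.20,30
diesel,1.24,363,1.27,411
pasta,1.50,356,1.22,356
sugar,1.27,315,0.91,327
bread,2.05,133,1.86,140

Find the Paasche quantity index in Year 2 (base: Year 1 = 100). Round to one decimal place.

Paasche quantity index uses current-period prices as weights.
ΣP(Year 2)·Q(Year 2) = 22.20×30 + 1.27×411 + 1.22×356 + 0.91×327 + 1.86×140 = 666 + 521.97 + 434.32 + 297.57 + 260.4 = 2180.26
ΣP(Year 2)·Q(Year 1) = 22.20×38 + 1.27×363 + 1.22×356 + 0.91×315 + 1.86×133 = 843.6 + 461.01 + 434.32 + 286.65 + 247.38 = 2272.96
Index = 2180.26 / 2272.96 × 100 = 95.9216

95.9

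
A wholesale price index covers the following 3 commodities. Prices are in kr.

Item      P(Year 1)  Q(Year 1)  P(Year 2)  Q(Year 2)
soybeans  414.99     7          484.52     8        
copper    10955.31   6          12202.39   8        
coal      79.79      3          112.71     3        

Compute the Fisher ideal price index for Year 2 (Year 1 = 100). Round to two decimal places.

111.69

Laspeyres component (base-period weights):
ΣP(Year 2)Q(Year 1) = 484.52×7 + 12202.39×6 + 112.71×3 = 3391.64 + 73214.34 + 338.13 = 76944.11
ΣP(Year 1)Q(Year 1) = 414.99×7 + 10955.31×6 + 79.79×3 = 2904.93 + 65731.86 + 239.37 = 68876.16
L = 76944.11 / 68876.16 × 100 = 111.7137
Paasche component (current-period weights):
ΣP(Year 2)Q(Year 2) = 484.52×8 + 12202.39×8 + 112.71×3 = 3876.16 + 97619.12 + 338.13 = 101833.41
ΣP(Year 1)Q(Year 2) = 414.99×8 + 10955.31×8 + 79.79×3 = 3319.92 + 87642.48 + 239.37 = 91201.77
P = 101833.41 / 91201.77 × 100 = 111.6573
Fisher = √(L × P) = √(111.7137 × 111.6573) = 111.6855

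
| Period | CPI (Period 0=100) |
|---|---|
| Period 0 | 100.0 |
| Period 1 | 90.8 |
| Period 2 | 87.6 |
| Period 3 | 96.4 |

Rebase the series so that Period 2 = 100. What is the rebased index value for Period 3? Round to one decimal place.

110.0

Rebased(Period 3) = 96.4 / 87.6 × 100 = 110.0457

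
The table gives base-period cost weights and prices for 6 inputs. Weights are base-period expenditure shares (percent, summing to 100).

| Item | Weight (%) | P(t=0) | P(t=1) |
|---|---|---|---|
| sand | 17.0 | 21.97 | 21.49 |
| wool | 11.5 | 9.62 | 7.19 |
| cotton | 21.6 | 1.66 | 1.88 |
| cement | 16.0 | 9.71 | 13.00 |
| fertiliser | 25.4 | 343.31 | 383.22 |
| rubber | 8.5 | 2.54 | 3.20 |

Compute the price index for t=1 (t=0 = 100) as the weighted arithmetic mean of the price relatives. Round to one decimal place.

110.2

sand: 17.0 × (21.49/21.97) = 17.0 × 0.978152 = 16.6286
wool: 11.5 × (7.19/9.62) = 11.5 × 0.747401 = 8.5951
cotton: 21.6 × (1.88/1.66) = 21.6 × 1.132530 = 24.4627
cement: 16.0 × (13.00/9.71) = 16.0 × 1.338826 = 21.4212
fertiliser: 25.4 × (383.22/343.31) = 25.4 × 1.116251 = 28.3528
rubber: 8.5 × (3.20/2.54) = 8.5 × 1.259843 = 10.7087
Index = Σ wᵢ·(p₁ᵢ/p₀ᵢ) = 16.6286 + 8.5951 + 24.4627 + 21.4212 + 28.3528 + 10.7087 = 110.1690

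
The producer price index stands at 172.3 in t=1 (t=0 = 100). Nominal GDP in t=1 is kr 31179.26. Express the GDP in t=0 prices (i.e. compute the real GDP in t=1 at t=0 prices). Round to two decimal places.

Real = Nominal ÷ (Index/100) = 31179.26 ÷ (172.3/100)
     = 31179.26 ÷ 1.723 = 18095.9141

18095.91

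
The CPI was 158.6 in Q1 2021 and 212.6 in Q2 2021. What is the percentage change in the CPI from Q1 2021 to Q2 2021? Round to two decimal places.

Change = (212.6 − 158.6) / 158.6 × 100
       = 54.0 / 158.6 × 100 = 34.0479%

34.05%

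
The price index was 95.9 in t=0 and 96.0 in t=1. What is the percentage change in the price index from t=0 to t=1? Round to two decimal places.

0.10%

Change = (96.0 − 95.9) / 95.9 × 100
       = 0.1 / 95.9 × 100 = 0.1043%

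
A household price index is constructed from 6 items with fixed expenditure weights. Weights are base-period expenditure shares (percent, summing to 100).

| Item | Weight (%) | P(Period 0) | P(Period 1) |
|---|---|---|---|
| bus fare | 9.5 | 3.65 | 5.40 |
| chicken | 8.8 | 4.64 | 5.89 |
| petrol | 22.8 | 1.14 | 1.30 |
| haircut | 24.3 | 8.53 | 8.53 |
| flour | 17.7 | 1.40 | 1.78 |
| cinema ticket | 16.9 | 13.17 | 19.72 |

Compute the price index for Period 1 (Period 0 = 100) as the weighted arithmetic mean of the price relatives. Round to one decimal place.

123.3

bus fare: 9.5 × (5.40/3.65) = 9.5 × 1.479452 = 14.0548
chicken: 8.8 × (5.89/4.64) = 8.8 × 1.269397 = 11.1707
petrol: 22.8 × (1.30/1.14) = 22.8 × 1.140351 = 26.0000
haircut: 24.3 × (8.53/8.53) = 24.3 × 1.000000 = 24.3000
flour: 17.7 × (1.78/1.40) = 17.7 × 1.271429 = 22.5043
cinema ticket: 16.9 × (19.72/13.17) = 16.9 × 1.497342 = 25.3051
Index = Σ wᵢ·(p₁ᵢ/p₀ᵢ) = 14.0548 + 11.1707 + 26.0000 + 24.3000 + 22.5043 + 25.3051 = 123.3349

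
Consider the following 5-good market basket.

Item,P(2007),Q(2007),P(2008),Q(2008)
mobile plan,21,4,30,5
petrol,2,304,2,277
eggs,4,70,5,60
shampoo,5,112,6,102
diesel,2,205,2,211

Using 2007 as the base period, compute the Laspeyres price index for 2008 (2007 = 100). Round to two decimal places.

Laspeyres price index uses base-period quantities as weights.
ΣP(2008)·Q(2007) = 30×4 + 2×304 + 5×70 + 6×112 + 2×205 = 120 + 608 + 350 + 672 + 410 = 2160
ΣP(2007)·Q(2007) = 21×4 + 2×304 + 4×70 + 5×112 + 2×205 = 84 + 608 + 280 + 560 + 410 = 1942
Index = 2160 / 1942 × 100 = 111.2255

111.23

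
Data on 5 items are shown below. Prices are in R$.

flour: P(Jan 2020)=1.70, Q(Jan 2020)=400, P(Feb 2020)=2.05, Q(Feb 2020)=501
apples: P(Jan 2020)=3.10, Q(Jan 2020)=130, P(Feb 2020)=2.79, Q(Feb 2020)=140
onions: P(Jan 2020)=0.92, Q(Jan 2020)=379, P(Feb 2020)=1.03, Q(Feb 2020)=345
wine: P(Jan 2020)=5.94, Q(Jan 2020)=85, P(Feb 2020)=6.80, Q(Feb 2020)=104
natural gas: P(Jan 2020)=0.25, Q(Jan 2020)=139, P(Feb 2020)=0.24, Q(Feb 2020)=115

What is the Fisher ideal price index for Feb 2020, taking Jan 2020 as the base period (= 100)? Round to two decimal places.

Laspeyres component (base-period weights):
ΣP(Feb 2020)Q(Jan 2020) = 2.05×400 + 2.79×130 + 1.03×379 + 6.80×85 + 0.24×139 = 820 + 362.7 + 390.37 + 578 + 33.36 = 2184.43
ΣP(Jan 2020)Q(Jan 2020) = 1.70×400 + 3.10×130 + 0.92×379 + 5.94×85 + 0.25×139 = 680 + 403 + 348.68 + 504.9 + 34.75 = 1971.33
L = 2184.43 / 1971.33 × 100 = 110.8100
Paasche component (current-period weights):
ΣP(Feb 2020)Q(Feb 2020) = 2.05×501 + 2.79×140 + 1.03×345 + 6.80×104 + 0.24×115 = 1027.05 + 390.6 + 355.35 + 707.2 + 27.6 = 2507.8
ΣP(Jan 2020)Q(Feb 2020) = 1.70×501 + 3.10×140 + 0.92×345 + 5.94×104 + 0.25×115 = 851.7 + 434 + 317.4 + 617.76 + 28.75 = 2249.61
P = 2507.8 / 2249.61 × 100 = 111.4771
Fisher = √(L × P) = √(110.8100 × 111.4771) = 111.1430

111.14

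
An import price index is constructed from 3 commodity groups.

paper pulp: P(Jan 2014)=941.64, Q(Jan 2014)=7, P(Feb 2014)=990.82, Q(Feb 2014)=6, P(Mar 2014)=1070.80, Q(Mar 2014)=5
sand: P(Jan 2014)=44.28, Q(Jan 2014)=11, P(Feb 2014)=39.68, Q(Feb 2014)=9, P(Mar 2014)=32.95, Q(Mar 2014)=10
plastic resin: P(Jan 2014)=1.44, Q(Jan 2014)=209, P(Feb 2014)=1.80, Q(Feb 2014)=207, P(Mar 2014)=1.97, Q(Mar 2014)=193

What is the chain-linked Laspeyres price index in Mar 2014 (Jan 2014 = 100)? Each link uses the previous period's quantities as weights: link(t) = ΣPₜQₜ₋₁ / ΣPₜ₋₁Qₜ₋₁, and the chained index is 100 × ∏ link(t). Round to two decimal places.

112.15

Link Jan 2014→Feb 2014:
ΣP(Feb 2014)Q(Jan 2014) = 990.82×7 + 39.68×11 + 1.80×209 = 6935.74 + 436.48 + 376.2 = 7748.42
ΣP(Jan 2014)Q(Jan 2014) = 941.64×7 + 44.28×11 + 1.44×209 = 6591.48 + 487.08 + 300.96 = 7379.52
link = 7748.42/7379.52 = 1.049990
Link Feb 2014→Mar 2014:
ΣP(Mar 2014)Q(Feb 2014) = 1070.80×6 + 32.95×9 + 1.97×207 = 6424.8 + 296.55 + 407.79 = 7129.14
ΣP(Feb 2014)Q(Feb 2014) = 990.82×6 + 39.68×9 + 1.80×207 = 5944.92 + 357.12 + 372.6 = 6674.64
link = 7129.14/6674.64 = 1.068094
Chained index = 100 × 1.049990 × 1.068094 = 112.1487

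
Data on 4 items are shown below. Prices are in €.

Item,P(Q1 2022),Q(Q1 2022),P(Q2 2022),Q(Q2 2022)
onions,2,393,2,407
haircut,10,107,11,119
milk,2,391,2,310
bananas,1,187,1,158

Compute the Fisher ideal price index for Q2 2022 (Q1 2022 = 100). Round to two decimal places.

Laspeyres component (base-period weights):
ΣP(Q2 2022)Q(Q1 2022) = 2×393 + 11×107 + 2×391 + 1×187 = 786 + 1177 + 782 + 187 = 2932
ΣP(Q1 2022)Q(Q1 2022) = 2×393 + 10×107 + 2×391 + 1×187 = 786 + 1070 + 782 + 187 = 2825
L = 2932 / 2825 × 100 = 103.7876
Paasche component (current-period weights):
ΣP(Q2 2022)Q(Q2 2022) = 2×407 + 11×119 + 2×310 + 1×158 = 814 + 1309 + 620 + 158 = 2901
ΣP(Q1 2022)Q(Q2 2022) = 2×407 + 10×119 + 2×310 + 1×158 = 814 + 1190 + 620 + 158 = 2782
P = 2901 / 2782 × 100 = 104.2775
Fisher = √(L × P) = √(103.7876 × 104.2775) = 104.0323

104.03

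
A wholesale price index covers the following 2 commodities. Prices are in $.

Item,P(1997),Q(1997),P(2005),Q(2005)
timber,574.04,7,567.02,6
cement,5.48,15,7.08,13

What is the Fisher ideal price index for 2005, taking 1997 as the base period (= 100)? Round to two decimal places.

99.39

Laspeyres component (base-period weights):
ΣP(2005)Q(1997) = 567.02×7 + 7.08×15 = 3969.14 + 106.2 = 4075.34
ΣP(1997)Q(1997) = 574.04×7 + 5.48×15 = 4018.28 + 82.2 = 4100.48
L = 4075.34 / 4100.48 × 100 = 99.3869
Paasche component (current-period weights):
ΣP(2005)Q(2005) = 567.02×6 + 7.08×13 = 3402.12 + 92.04 = 3494.16
ΣP(1997)Q(2005) = 574.04×6 + 5.48×13 = 3444.24 + 71.24 = 3515.48
P = 3494.16 / 3515.48 × 100 = 99.3935
Fisher = √(L × P) = √(99.3869 × 99.3935) = 99.3902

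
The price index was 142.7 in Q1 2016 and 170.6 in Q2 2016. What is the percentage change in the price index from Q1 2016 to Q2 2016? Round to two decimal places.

19.55%

Change = (170.6 − 142.7) / 142.7 × 100
       = 27.9 / 142.7 × 100 = 19.5515%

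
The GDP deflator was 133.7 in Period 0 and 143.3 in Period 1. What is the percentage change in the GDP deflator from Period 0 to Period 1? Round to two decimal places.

Change = (143.3 − 133.7) / 133.7 × 100
       = 9.6 / 133.7 × 100 = 7.1803%

7.18%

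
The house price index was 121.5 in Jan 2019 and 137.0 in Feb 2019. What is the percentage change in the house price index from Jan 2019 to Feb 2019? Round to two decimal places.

Change = (137.0 − 121.5) / 121.5 × 100
       = 15.5 / 121.5 × 100 = 12.7572%

12.76%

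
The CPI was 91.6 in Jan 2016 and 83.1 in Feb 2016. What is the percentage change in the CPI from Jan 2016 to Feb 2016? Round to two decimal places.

-9.28%

Change = (83.1 − 91.6) / 91.6 × 100
       = -8.5 / 91.6 × 100 = -9.2795%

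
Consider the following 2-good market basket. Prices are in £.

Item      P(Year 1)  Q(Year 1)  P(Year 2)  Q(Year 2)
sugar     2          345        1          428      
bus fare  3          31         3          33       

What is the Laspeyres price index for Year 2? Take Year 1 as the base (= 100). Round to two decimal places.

55.94

Laspeyres price index uses base-period quantities as weights.
ΣP(Year 2)·Q(Year 1) = 1×345 + 3×31 = 345 + 93 = 438
ΣP(Year 1)·Q(Year 1) = 2×345 + 3×31 = 690 + 93 = 783
Index = 438 / 783 × 100 = 55.9387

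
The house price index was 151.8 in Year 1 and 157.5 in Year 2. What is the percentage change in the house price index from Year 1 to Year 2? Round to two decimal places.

3.75%

Change = (157.5 − 151.8) / 151.8 × 100
       = 5.7 / 151.8 × 100 = 3.7549%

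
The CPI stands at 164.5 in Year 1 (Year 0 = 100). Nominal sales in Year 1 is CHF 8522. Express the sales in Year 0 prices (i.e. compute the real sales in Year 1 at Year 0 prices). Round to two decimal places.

5180.55

Real = Nominal ÷ (Index/100) = 8522 ÷ (164.5/100)
     = 8522 ÷ 1.645 = 5180.5471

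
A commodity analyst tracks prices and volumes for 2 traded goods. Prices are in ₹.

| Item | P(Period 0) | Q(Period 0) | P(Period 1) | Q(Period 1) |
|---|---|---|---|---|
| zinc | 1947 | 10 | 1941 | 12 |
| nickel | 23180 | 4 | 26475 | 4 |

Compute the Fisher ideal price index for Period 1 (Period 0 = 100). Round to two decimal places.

111.49

Laspeyres component (base-period weights):
ΣP(Period 1)Q(Period 0) = 1941×10 + 26475×4 = 19410 + 105900 = 125310
ΣP(Period 0)Q(Period 0) = 1947×10 + 23180×4 = 19470 + 92720 = 112190
L = 125310 / 112190 × 100 = 111.6944
Paasche component (current-period weights):
ΣP(Period 1)Q(Period 1) = 1941×12 + 26475×4 = 23292 + 105900 = 129192
ΣP(Period 0)Q(Period 1) = 1947×12 + 23180×4 = 23364 + 92720 = 116084
P = 129192 / 116084 × 100 = 111.2918
Fisher = √(L × P) = √(111.6944 × 111.2918) = 111.4930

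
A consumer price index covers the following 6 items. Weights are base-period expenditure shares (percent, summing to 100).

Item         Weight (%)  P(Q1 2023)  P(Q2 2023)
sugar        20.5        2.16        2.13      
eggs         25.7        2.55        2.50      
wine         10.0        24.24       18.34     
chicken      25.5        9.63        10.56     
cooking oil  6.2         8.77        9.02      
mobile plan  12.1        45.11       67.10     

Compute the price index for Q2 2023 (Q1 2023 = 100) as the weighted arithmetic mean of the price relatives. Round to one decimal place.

sugar: 20.5 × (2.13/2.16) = 20.5 × 0.986111 = 20.2153
eggs: 25.7 × (2.50/2.55) = 25.7 × 0.980392 = 25.1961
wine: 10.0 × (18.34/24.24) = 10.0 × 0.756601 = 7.5660
chicken: 25.5 × (10.56/9.63) = 25.5 × 1.096573 = 27.9626
cooking oil: 6.2 × (9.02/8.77) = 6.2 × 1.028506 = 6.3767
mobile plan: 12.1 × (67.10/45.11) = 12.1 × 1.487475 = 17.9984
Index = Σ wᵢ·(p₁ᵢ/p₀ᵢ) = 20.2153 + 25.1961 + 7.5660 + 27.9626 + 6.3767 + 17.9984 = 105.3152

105.3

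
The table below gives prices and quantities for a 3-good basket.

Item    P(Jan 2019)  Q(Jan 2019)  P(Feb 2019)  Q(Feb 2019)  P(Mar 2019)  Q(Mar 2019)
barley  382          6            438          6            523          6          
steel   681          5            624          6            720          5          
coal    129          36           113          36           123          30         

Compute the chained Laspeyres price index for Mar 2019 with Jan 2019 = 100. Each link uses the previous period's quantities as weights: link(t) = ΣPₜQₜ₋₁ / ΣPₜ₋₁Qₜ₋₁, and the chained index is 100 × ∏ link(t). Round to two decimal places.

108.07

Link Jan 2019→Feb 2019:
ΣP(Feb 2019)Q(Jan 2019) = 438×6 + 624×5 + 113×36 = 2628 + 3120 + 4068 = 9816
ΣP(Jan 2019)Q(Jan 2019) = 382×6 + 681×5 + 129×36 = 2292 + 3405 + 4644 = 10341
link = 9816/10341 = 0.949231
Link Feb 2019→Mar 2019:
ΣP(Mar 2019)Q(Feb 2019) = 523×6 + 720×6 + 123×36 = 3138 + 4320 + 4428 = 11886
ΣP(Feb 2019)Q(Feb 2019) = 438×6 + 624×6 + 113×36 = 2628 + 3744 + 4068 = 10440
link = 11886/10440 = 1.138506
Chained index = 100 × 0.949231 × 1.138506 = 108.0705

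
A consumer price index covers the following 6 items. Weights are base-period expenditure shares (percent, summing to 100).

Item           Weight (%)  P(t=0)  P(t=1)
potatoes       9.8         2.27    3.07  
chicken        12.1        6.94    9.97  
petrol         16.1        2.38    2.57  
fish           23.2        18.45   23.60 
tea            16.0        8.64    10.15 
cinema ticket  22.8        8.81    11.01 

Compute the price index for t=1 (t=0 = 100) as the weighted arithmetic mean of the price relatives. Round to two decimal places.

124.99

potatoes: 9.8 × (3.07/2.27) = 9.8 × 1.352423 = 13.2537
chicken: 12.1 × (9.97/6.94) = 12.1 × 1.436599 = 17.3829
petrol: 16.1 × (2.57/2.38) = 16.1 × 1.079832 = 17.3853
fish: 23.2 × (23.60/18.45) = 23.2 × 1.279133 = 29.6759
tea: 16.0 × (10.15/8.64) = 16.0 × 1.174769 = 18.7963
cinema ticket: 22.8 × (11.01/8.81) = 22.8 × 1.249716 = 28.4935
Index = Σ wᵢ·(p₁ᵢ/p₀ᵢ) = 13.2537 + 17.3829 + 17.3853 + 29.6759 + 18.7963 + 28.4935 = 124.9876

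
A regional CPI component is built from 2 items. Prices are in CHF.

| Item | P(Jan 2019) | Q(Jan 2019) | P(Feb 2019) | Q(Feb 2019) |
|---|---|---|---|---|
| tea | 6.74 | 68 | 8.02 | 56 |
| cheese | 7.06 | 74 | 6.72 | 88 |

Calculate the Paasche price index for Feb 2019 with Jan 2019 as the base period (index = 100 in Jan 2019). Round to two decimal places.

104.18

Paasche price index uses current-period quantities as weights.
ΣP(Feb 2019)·Q(Feb 2019) = 8.02×56 + 6.72×88 = 449.12 + 591.36 = 1040.48
ΣP(Jan 2019)·Q(Feb 2019) = 6.74×56 + 7.06×88 = 377.44 + 621.28 = 998.72
Index = 1040.48 / 998.72 × 100 = 104.1814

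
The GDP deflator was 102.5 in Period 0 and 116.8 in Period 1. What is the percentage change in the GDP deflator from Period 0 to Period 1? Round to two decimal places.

13.95%

Change = (116.8 − 102.5) / 102.5 × 100
       = 14.3 / 102.5 × 100 = 13.9512%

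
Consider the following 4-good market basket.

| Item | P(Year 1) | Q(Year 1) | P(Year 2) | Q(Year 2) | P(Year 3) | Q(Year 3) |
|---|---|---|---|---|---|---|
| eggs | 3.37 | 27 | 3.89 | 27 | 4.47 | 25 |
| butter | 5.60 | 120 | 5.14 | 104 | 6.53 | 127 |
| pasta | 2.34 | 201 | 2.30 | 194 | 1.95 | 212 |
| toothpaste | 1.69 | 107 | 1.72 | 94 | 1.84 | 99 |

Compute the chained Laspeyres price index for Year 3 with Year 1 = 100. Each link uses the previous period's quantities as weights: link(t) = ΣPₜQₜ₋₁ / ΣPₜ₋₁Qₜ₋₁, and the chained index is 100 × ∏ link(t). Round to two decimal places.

Link Year 1→Year 2:
ΣP(Year 2)Q(Year 1) = 3.89×27 + 5.14×120 + 2.30×201 + 1.72×107 = 105.03 + 616.8 + 462.3 + 184.04 = 1368.17
ΣP(Year 1)Q(Year 1) = 3.37×27 + 5.60×120 + 2.34×201 + 1.69×107 = 90.99 + 672 + 470.34 + 180.83 = 1414.16
link = 1368.17/1414.16 = 0.967479
Link Year 2→Year 3:
ΣP(Year 3)Q(Year 2) = 4.47×27 + 6.53×104 + 1.95×194 + 1.84×94 = 120.69 + 679.12 + 378.3 + 172.96 = 1351.07
ΣP(Year 2)Q(Year 2) = 3.89×27 + 5.14×104 + 2.30×194 + 1.72×94 = 105.03 + 534.56 + 446.2 + 161.68 = 1247.47
link = 1351.07/1247.47 = 1.083048
Chained index = 100 × 0.967479 × 1.083048 = 104.7826

104.78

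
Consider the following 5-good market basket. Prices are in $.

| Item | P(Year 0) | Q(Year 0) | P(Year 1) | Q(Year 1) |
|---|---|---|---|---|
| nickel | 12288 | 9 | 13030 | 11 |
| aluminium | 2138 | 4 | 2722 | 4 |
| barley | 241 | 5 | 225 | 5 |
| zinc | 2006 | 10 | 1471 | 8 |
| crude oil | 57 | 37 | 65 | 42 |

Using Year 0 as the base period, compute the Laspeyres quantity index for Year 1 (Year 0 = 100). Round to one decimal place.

114.6

Laspeyres quantity index uses base-period prices as weights.
ΣP(Year 0)·Q(Year 1) = 12288×11 + 2138×4 + 241×5 + 2006×8 + 57×42 = 135168 + 8552 + 1205 + 16048 + 2394 = 163367
ΣP(Year 0)·Q(Year 0) = 12288×9 + 2138×4 + 241×5 + 2006×10 + 57×37 = 110592 + 8552 + 1205 + 20060 + 2109 = 142518
Index = 163367 / 142518 × 100 = 114.6290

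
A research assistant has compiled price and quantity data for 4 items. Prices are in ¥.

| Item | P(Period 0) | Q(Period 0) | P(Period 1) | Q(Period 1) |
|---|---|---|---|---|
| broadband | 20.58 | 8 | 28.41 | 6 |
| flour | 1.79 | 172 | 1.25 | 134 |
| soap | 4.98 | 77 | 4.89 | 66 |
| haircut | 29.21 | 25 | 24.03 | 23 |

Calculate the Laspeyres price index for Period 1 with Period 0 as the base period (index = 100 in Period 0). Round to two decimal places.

89.49

Laspeyres price index uses base-period quantities as weights.
ΣP(Period 1)·Q(Period 0) = 28.41×8 + 1.25×172 + 4.89×77 + 24.03×25 = 227.28 + 215 + 376.53 + 600.75 = 1419.56
ΣP(Period 0)·Q(Period 0) = 20.58×8 + 1.79×172 + 4.98×77 + 29.21×25 = 164.64 + 307.88 + 383.46 + 730.25 = 1586.23
Index = 1419.56 / 1586.23 × 100 = 89.4927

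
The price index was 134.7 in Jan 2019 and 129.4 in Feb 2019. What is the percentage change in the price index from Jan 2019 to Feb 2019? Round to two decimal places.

Change = (129.4 − 134.7) / 134.7 × 100
       = -5.3 / 134.7 × 100 = -3.9347%

-3.93%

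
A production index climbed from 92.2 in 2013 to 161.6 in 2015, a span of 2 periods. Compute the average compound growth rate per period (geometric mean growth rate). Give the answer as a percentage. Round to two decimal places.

32.39%

Growth factor = (161.6/92.2)^(1/2) = (1.752711)^(1/2) = 1.323900
Growth rate = 1.323900 − 1 = 0.323900 = 32.3900%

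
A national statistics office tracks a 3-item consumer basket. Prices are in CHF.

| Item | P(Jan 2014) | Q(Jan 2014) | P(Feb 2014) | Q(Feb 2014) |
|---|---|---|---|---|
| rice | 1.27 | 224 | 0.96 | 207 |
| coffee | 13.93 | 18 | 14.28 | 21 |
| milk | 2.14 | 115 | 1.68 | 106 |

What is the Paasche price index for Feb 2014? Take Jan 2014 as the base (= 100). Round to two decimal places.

Paasche price index uses current-period quantities as weights.
ΣP(Feb 2014)·Q(Feb 2014) = 0.96×207 + 14.28×21 + 1.68×106 = 198.72 + 299.88 + 178.08 = 676.68
ΣP(Jan 2014)·Q(Feb 2014) = 1.27×207 + 13.93×21 + 2.14×106 = 262.89 + 292.53 + 226.84 = 782.26
Index = 676.68 / 782.26 × 100 = 86.5032

86.50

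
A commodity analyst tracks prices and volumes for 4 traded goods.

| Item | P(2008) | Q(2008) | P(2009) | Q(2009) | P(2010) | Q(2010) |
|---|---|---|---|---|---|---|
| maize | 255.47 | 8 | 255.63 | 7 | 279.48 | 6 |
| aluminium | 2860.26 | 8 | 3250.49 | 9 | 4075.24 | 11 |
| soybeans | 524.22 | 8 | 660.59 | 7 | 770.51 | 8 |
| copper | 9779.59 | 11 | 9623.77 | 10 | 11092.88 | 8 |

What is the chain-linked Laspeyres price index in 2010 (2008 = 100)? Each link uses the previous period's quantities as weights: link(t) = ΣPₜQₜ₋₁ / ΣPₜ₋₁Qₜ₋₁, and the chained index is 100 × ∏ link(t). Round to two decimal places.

119.62

Link 2008→2009:
ΣP(2009)Q(2008) = 255.63×8 + 3250.49×8 + 660.59×8 + 9623.77×11 = 2045.04 + 26003.92 + 5284.72 + 105861.47 = 139195.15
ΣP(2008)Q(2008) = 255.47×8 + 2860.26×8 + 524.22×8 + 9779.59×11 = 2043.76 + 22882.08 + 4193.76 + 107575.49 = 136695.09
link = 139195.15/136695.09 = 1.018289
Link 2009→2010:
ΣP(2010)Q(2009) = 279.48×7 + 4075.24×9 + 770.51×7 + 11092.88×10 = 1956.36 + 36677.16 + 5393.57 + 110928.8 = 154955.89
ΣP(2009)Q(2009) = 255.63×7 + 3250.49×9 + 660.59×7 + 9623.77×10 = 1789.41 + 29254.41 + 4624.13 + 96237.7 = 131905.65
link = 154955.89/131905.65 = 1.174748
Chained index = 100 × 1.018289 × 1.174748 = 119.6233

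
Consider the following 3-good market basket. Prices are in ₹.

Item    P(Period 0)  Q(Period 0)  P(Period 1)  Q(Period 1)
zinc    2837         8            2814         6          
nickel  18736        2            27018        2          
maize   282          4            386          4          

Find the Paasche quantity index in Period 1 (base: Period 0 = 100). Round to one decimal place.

Paasche quantity index uses current-period prices as weights.
ΣP(Period 1)·Q(Period 1) = 2814×6 + 27018×2 + 386×4 = 16884 + 54036 + 1544 = 72464
ΣP(Period 1)·Q(Period 0) = 2814×8 + 27018×2 + 386×4 = 22512 + 54036 + 1544 = 78092
Index = 72464 / 78092 × 100 = 92.7931

92.8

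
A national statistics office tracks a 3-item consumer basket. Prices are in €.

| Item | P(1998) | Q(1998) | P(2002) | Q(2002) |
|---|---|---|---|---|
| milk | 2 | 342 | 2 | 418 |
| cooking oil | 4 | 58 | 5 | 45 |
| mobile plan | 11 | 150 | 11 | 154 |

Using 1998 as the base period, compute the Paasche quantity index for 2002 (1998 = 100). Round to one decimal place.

105.0

Paasche quantity index uses current-period prices as weights.
ΣP(2002)·Q(2002) = 2×418 + 5×45 + 11×154 = 836 + 225 + 1694 = 2755
ΣP(2002)·Q(1998) = 2×342 + 5×58 + 11×150 = 684 + 290 + 1650 = 2624
Index = 2755 / 2624 × 100 = 104.9924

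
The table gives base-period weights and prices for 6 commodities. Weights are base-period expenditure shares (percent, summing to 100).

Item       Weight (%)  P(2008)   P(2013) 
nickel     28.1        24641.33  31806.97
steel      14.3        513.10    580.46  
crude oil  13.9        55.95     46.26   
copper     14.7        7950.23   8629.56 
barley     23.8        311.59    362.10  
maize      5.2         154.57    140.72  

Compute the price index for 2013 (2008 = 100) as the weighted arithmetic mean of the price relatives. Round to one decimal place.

nickel: 28.1 × (31806.97/24641.33) = 28.1 × 1.290798 = 36.2714
steel: 14.3 × (580.46/513.10) = 14.3 × 1.131280 = 16.1773
crude oil: 13.9 × (46.26/55.95) = 13.9 × 0.826810 = 11.4927
copper: 14.7 × (8629.56/7950.23) = 14.7 × 1.085448 = 15.9561
barley: 23.8 × (362.10/311.59) = 23.8 × 1.162104 = 27.6581
maize: 5.2 × (140.72/154.57) = 5.2 × 0.910397 = 4.7341
Index = Σ wᵢ·(p₁ᵢ/p₀ᵢ) = 36.2714 + 16.1773 + 11.4927 + 15.9561 + 27.6581 + 4.7341 = 112.2896

112.3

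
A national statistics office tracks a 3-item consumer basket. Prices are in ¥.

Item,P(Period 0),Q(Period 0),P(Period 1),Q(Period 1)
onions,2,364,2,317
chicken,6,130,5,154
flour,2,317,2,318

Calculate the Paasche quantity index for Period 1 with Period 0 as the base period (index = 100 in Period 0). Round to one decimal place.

Paasche quantity index uses current-period prices as weights.
ΣP(Period 1)·Q(Period 1) = 2×317 + 5×154 + 2×318 = 634 + 770 + 636 = 2040
ΣP(Period 1)·Q(Period 0) = 2×364 + 5×130 + 2×317 = 728 + 650 + 634 = 2012
Index = 2040 / 2012 × 100 = 101.3917

101.4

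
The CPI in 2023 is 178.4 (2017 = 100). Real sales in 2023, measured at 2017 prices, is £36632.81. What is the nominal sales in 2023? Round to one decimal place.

Nominal = Real × (Index/100) = 36632.81 × (178.4/100)
        = 36632.81 × 1.784 = 65352.9330

65352.9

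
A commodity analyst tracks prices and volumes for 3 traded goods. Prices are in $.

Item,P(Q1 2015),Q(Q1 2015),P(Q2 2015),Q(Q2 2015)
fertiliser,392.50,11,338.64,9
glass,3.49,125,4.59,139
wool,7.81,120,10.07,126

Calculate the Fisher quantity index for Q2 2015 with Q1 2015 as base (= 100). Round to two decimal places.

88.92

Laspeyres component (base-period weights):
ΣP(Q1 2015)Q(Q2 2015) = 392.50×9 + 3.49×139 + 7.81×126 = 3532.5 + 485.11 + 984.06 = 5001.67
ΣP(Q1 2015)Q(Q1 2015) = 392.50×11 + 3.49×125 + 7.81×120 = 4317.5 + 436.25 + 937.2 = 5690.95
L = 5001.67 / 5690.95 × 100 = 87.8881
Paasche component (current-period weights):
ΣP(Q2 2015)Q(Q2 2015) = 338.64×9 + 4.59×139 + 10.07×126 = 3047.76 + 638.01 + 1268.82 = 4954.59
ΣP(Q2 2015)Q(Q1 2015) = 338.64×11 + 4.59×125 + 10.07×120 = 3725.04 + 573.75 + 1208.4 = 5507.19
P = 4954.59 / 5507.19 × 100 = 89.9658
Fisher = √(L × P) = √(87.8881 × 89.9658) = 88.9209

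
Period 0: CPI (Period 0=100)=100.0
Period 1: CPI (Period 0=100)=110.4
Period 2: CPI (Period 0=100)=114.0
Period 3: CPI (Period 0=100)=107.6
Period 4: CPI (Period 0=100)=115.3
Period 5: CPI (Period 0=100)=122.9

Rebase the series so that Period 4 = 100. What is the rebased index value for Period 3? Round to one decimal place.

93.3

Rebased(Period 3) = 107.6 / 115.3 × 100 = 93.3218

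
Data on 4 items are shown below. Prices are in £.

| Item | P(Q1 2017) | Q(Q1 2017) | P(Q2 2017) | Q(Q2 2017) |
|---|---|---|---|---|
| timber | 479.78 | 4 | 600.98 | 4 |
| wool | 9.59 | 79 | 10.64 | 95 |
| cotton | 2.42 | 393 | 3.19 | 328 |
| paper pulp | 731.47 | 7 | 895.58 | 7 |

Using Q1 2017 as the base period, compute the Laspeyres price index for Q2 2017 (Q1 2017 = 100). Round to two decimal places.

123.08

Laspeyres price index uses base-period quantities as weights.
ΣP(Q2 2017)·Q(Q1 2017) = 600.98×4 + 10.64×79 + 3.19×393 + 895.58×7 = 2403.92 + 840.56 + 1253.67 + 6269.06 = 10767.21
ΣP(Q1 2017)·Q(Q1 2017) = 479.78×4 + 9.59×79 + 2.42×393 + 731.47×7 = 1919.12 + 757.61 + 951.06 + 5120.29 = 8748.08
Index = 10767.21 / 8748.08 × 100 = 123.0808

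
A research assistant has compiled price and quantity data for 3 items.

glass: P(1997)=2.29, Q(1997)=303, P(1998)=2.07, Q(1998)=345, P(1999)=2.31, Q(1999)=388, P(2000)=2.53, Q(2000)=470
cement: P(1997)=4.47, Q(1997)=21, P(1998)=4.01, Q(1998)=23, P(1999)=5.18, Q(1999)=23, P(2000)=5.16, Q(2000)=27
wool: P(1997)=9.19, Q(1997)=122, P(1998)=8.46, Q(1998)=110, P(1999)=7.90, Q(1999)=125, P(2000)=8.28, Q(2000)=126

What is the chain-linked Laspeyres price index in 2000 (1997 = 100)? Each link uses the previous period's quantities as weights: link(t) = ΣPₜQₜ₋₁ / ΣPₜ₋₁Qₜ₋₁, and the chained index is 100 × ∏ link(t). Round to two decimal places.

100.07

Link 1997→1998:
ΣP(1998)Q(1997) = 2.07×303 + 4.01×21 + 8.46×122 = 627.21 + 84.21 + 1032.12 = 1743.54
ΣP(1997)Q(1997) = 2.29×303 + 4.47×21 + 9.19×122 = 693.87 + 93.87 + 1121.18 = 1908.92
link = 1743.54/1908.92 = 0.913365
Link 1998→1999:
ΣP(1999)Q(1998) = 2.31×345 + 5.18×23 + 7.90×110 = 796.95 + 119.14 + 869 = 1785.09
ΣP(1998)Q(1998) = 2.07×345 + 4.01×23 + 8.46×110 = 714.15 + 92.23 + 930.6 = 1736.98
link = 1785.09/1736.98 = 1.027697
Link 1999→2000:
ΣP(2000)Q(1999) = 2.53×388 + 5.16×23 + 8.28×125 = 981.64 + 118.68 + 1035 = 2135.32
ΣP(1999)Q(1999) = 2.31×388 + 5.18×23 + 7.90×125 = 896.28 + 119.14 + 987.5 = 2002.92
link = 2135.32/2002.92 = 1.066103
Chained index = 100 × 0.913365 × 1.027697 × 1.066103 = 100.0711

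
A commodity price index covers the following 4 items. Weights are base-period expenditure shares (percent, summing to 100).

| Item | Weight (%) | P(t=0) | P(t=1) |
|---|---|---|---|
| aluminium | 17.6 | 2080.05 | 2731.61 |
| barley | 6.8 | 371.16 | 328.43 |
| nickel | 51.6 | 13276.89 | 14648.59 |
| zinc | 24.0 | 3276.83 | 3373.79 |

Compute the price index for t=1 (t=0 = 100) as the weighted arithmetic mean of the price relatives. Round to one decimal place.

110.8

aluminium: 17.6 × (2731.61/2080.05) = 17.6 × 1.313242 = 23.1131
barley: 6.8 × (328.43/371.16) = 6.8 × 0.884874 = 6.0171
nickel: 51.6 × (14648.59/13276.89) = 51.6 × 1.103315 = 56.9310
zinc: 24.0 × (3373.79/3276.83) = 24.0 × 1.029590 = 24.7101
Index = Σ wᵢ·(p₁ᵢ/p₀ᵢ) = 23.1131 + 6.0171 + 56.9310 + 24.7101 = 110.7714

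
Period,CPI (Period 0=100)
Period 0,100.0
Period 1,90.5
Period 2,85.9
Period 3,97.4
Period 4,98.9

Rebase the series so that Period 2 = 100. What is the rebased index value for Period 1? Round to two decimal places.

Rebased(Period 1) = 90.5 / 85.9 × 100 = 105.3551

105.36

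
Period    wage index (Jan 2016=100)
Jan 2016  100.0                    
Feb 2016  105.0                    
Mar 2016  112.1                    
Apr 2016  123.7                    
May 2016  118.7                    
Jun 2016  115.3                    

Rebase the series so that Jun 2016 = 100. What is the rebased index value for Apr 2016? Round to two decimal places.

107.29

Rebased(Apr 2016) = 123.7 / 115.3 × 100 = 107.2853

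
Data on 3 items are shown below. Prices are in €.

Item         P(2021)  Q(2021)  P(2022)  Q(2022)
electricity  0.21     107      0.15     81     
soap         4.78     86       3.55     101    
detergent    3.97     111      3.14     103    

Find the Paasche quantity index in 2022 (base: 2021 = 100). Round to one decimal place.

Paasche quantity index uses current-period prices as weights.
ΣP(2022)·Q(2022) = 0.15×81 + 3.55×101 + 3.14×103 = 12.15 + 358.55 + 323.42 = 694.12
ΣP(2022)·Q(2021) = 0.15×107 + 3.55×86 + 3.14×111 = 16.05 + 305.3 + 348.54 = 669.89
Index = 694.12 / 669.89 × 100 = 103.6170

103.6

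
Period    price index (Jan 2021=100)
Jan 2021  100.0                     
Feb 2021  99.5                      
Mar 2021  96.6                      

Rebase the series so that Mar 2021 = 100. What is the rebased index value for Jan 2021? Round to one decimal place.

Rebased(Jan 2021) = 100.0 / 96.6 × 100 = 103.5197

103.5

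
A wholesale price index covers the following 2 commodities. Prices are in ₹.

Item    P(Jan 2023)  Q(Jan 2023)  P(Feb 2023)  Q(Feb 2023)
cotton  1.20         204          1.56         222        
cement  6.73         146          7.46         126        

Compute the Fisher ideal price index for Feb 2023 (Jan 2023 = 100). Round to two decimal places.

Laspeyres component (base-period weights):
ΣP(Feb 2023)Q(Jan 2023) = 1.56×204 + 7.46×146 = 318.24 + 1089.16 = 1407.4
ΣP(Jan 2023)Q(Jan 2023) = 1.20×204 + 6.73×146 = 244.8 + 982.58 = 1227.38
L = 1407.4 / 1227.38 × 100 = 114.6670
Paasche component (current-period weights):
ΣP(Feb 2023)Q(Feb 2023) = 1.56×222 + 7.46×126 = 346.32 + 939.96 = 1286.28
ΣP(Jan 2023)Q(Feb 2023) = 1.20×222 + 6.73×126 = 266.4 + 847.98 = 1114.38
P = 1286.28 / 1114.38 × 100 = 115.4256
Fisher = √(L × P) = √(114.6670 × 115.4256) = 115.0457

115.05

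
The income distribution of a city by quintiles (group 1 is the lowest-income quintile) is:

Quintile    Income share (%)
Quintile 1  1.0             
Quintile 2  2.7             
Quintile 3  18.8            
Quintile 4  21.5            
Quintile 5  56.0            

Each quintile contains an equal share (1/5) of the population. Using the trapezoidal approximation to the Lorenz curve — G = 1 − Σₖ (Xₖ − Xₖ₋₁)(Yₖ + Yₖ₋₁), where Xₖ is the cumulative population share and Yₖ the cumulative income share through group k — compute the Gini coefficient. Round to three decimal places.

Cumulative income shares Yₖ: 0.0100, 0.0370, 0.2250, 0.4400, 1.0000
Σ (Xₖ−Xₖ₋₁)(Yₖ+Yₖ₋₁) = (1/5)(0.0100+0.0000) + (1/5)(0.0370+0.0100) + (1/5)(0.2250+0.0370) + (1/5)(0.4400+0.2250) + (1/5)(1.0000+0.4400)
  = 0.0020 + 0.0094 + 0.0524 + 0.1330 + 0.2880 = 0.4848
G = 1 − 0.4848 = 0.5152

0.515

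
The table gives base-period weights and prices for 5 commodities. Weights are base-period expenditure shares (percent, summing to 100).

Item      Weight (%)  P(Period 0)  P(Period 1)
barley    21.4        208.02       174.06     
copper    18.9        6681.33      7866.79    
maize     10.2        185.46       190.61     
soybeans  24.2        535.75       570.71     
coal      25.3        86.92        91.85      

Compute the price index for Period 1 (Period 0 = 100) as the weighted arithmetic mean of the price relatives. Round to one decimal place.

barley: 21.4 × (174.06/208.02) = 21.4 × 0.836746 = 17.9064
copper: 18.9 × (7866.79/6681.33) = 18.9 × 1.177429 = 22.2534
maize: 10.2 × (190.61/185.46) = 10.2 × 1.027769 = 10.4832
soybeans: 24.2 × (570.71/535.75) = 24.2 × 1.065254 = 25.7792
coal: 25.3 × (91.85/86.92) = 25.3 × 1.056719 = 26.7350
Index = Σ wᵢ·(p₁ᵢ/p₀ᵢ) = 17.9064 + 22.2534 + 10.4832 + 25.7792 + 26.7350 = 103.1572

103.2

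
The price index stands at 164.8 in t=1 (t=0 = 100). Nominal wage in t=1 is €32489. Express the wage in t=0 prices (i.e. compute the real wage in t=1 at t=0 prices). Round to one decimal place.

Real = Nominal ÷ (Index/100) = 32489 ÷ (164.8/100)
     = 32489 ÷ 1.648 = 19714.1990

19714.2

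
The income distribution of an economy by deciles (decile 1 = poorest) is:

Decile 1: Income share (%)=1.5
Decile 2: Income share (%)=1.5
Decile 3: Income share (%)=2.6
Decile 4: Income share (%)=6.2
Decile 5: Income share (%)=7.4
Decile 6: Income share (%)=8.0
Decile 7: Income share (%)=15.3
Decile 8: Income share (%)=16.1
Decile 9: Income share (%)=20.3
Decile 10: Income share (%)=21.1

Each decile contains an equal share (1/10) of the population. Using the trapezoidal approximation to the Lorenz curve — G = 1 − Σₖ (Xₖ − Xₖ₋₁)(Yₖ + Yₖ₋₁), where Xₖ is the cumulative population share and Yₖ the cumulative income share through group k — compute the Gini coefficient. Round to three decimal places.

Cumulative income shares Yₖ: 0.0150, 0.0300, 0.0560, 0.1180, 0.1920, 0.2720, 0.4250, 0.5860, 0.7890, 1.0000
Σ (Xₖ−Xₖ₋₁)(Yₖ+Yₖ₋₁) = (1/10)(0.0150+0.0000) + (1/10)(0.0300+0.0150) + (1/10)(0.0560+0.0300) + (1/10)(0.1180+0.0560) + (1/10)(0.1920+0.1180) + (1/10)(0.2720+0.1920) + (1/10)(0.4250+0.2720) + (1/10)(0.5860+0.4250) + (1/10)(0.7890+0.5860) + (1/10)(1.0000+0.7890)
  = 0.0015 + 0.0045 + 0.0086 + 0.0174 + 0.0310 + 0.0464 + 0.0697 + 0.1011 + 0.1375 + 0.1789 = 0.5966
G = 1 − 0.5966 = 0.4034

0.403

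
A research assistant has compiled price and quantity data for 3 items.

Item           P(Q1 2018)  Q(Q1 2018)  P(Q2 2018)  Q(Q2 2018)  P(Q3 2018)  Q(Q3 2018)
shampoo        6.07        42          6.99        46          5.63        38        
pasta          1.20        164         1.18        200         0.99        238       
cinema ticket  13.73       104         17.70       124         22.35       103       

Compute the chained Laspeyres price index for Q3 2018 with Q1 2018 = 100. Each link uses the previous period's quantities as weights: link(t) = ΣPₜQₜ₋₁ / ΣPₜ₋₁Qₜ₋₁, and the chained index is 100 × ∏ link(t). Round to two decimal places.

Link Q1 2018→Q2 2018:
ΣP(Q2 2018)Q(Q1 2018) = 6.99×42 + 1.18×164 + 17.70×104 = 293.58 + 193.52 + 1840.8 = 2327.9
ΣP(Q1 2018)Q(Q1 2018) = 6.07×42 + 1.20×164 + 13.73×104 = 254.94 + 196.8 + 1427.92 = 1879.66
link = 2327.9/1879.66 = 1.238469
Link Q2 2018→Q3 2018:
ΣP(Q3 2018)Q(Q2 2018) = 5.63×46 + 0.99×200 + 22.35×124 = 258.98 + 198 + 2771.4 = 3228.38
ΣP(Q2 2018)Q(Q2 2018) = 6.99×46 + 1.18×200 + 17.70×124 = 321.54 + 236 + 2194.8 = 2752.34
link = 3228.38/2752.34 = 1.172958
Chained index = 100 × 1.238469 × 1.172958 = 145.2672

145.27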